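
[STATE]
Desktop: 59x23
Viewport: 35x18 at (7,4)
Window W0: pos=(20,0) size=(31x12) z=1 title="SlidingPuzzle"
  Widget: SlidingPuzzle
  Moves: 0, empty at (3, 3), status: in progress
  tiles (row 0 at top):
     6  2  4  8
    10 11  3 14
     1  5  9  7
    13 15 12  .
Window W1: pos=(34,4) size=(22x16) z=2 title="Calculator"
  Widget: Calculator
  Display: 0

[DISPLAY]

             ┃│  6 │  2 │  ┏━━━━━━━
             ┃├────┼────┼──┃ Calcul
             ┃│ 10 │ 11 │  ┠───────
             ┃├────┼────┼──┃       
             ┃│  1 │  5 │  ┃┌───┬──
             ┃├────┼────┼──┃│ 7 │ 8
             ┃│ 13 │ 15 │ 1┃├───┼──
             ┗━━━━━━━━━━━━━┃│ 4 │ 5
                           ┃├───┼──
                           ┃│ 1 │ 2
                           ┃├───┼──
                           ┃│ 0 │ .
                           ┃├───┼──
                           ┃│ C │ M
                           ┃└───┴──
                           ┗━━━━━━━
                                   
                                   


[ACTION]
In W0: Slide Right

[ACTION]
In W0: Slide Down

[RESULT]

             ┃│  6 │  2 │  ┏━━━━━━━
             ┃├────┼────┼──┃ Calcul
             ┃│ 10 │ 11 │  ┠───────
             ┃├────┼────┼──┃       
             ┃│  1 │  5 │  ┃┌───┬──
             ┃├────┼────┼──┃│ 7 │ 8
             ┃│ 13 │ 15 │  ┃├───┼──
             ┗━━━━━━━━━━━━━┃│ 4 │ 5
                           ┃├───┼──
                           ┃│ 1 │ 2
                           ┃├───┼──
                           ┃│ 0 │ .
                           ┃├───┼──
                           ┃│ C │ M
                           ┃└───┴──
                           ┗━━━━━━━
                                   
                                   


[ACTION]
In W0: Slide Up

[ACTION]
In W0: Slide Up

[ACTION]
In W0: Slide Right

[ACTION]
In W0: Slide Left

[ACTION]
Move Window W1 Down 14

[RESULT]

             ┃│  6 │  2 │  4 │  8 │
             ┃├────┼────┼────┼────┤
             ┃│ 10 │ 11 │  3 │ 14 │
             ┃├────┼────┼──┏━━━━━━━
             ┃│  1 │  5 │  ┃ Calcul
             ┃├────┼────┼──┠───────
             ┃│ 13 │ 15 │  ┃       
             ┗━━━━━━━━━━━━━┃┌───┬──
                           ┃│ 7 │ 8
                           ┃├───┼──
                           ┃│ 4 │ 5
                           ┃├───┼──
                           ┃│ 1 │ 2
                           ┃├───┼──
                           ┃│ 0 │ .
                           ┃├───┼──
                           ┃│ C │ M
                           ┃└───┴──


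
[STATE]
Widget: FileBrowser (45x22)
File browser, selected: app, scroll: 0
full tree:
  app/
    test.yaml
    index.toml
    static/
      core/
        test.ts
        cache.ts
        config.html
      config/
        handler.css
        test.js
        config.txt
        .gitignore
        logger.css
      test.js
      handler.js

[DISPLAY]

> [-] app/                                   
    test.yaml                                
    index.toml                               
    [+] static/                              
                                             
                                             
                                             
                                             
                                             
                                             
                                             
                                             
                                             
                                             
                                             
                                             
                                             
                                             
                                             
                                             
                                             
                                             


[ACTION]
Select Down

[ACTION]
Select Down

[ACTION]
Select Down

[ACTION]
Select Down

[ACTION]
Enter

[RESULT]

  [-] app/                                   
    test.yaml                                
    index.toml                               
  > [-] static/                              
      [+] core/                              
      [+] config/                            
      test.js                                
      handler.js                             
                                             
                                             
                                             
                                             
                                             
                                             
                                             
                                             
                                             
                                             
                                             
                                             
                                             
                                             


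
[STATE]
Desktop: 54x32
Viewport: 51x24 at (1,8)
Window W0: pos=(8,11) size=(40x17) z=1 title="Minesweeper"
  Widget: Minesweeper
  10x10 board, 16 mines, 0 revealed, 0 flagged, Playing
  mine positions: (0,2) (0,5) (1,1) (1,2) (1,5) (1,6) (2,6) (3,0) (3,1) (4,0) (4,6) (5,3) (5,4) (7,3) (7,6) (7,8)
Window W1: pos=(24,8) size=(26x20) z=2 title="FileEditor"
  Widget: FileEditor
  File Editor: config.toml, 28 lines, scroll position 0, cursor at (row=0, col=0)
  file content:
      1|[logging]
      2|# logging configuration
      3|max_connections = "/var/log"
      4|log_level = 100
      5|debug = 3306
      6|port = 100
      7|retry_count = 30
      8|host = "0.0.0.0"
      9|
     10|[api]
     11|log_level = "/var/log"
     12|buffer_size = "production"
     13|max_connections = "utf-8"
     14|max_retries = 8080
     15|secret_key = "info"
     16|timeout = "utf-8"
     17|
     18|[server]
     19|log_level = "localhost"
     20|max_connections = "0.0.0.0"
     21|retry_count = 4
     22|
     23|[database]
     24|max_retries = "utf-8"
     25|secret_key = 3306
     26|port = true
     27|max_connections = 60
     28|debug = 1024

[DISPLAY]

                       ┏━━━━━━━━━━━━━━━━━━━━━━━━┓  
                       ┃ FileEditor             ┃  
                       ┠────────────────────────┨  
       ┏━━━━━━━━━━━━━━━┃█logging]              ▲┃  
       ┃ Minesweeper   ┃# logging configuration█┃  
       ┠───────────────┃max_connections = "/var░┃  
       ┃■■■■■■■■■■     ┃log_level = 100        ░┃  
       ┃■■■■■■■■■■     ┃debug = 3306           ░┃  
       ┃■■■■■■■■■■     ┃port = 100             ░┃  
       ┃■■■■■■■■■■     ┃retry_count = 30       ░┃  
       ┃■■■■■■■■■■     ┃host = "0.0.0.0"       ░┃  
       ┃■■■■■■■■■■     ┃                       ░┃  
       ┃■■■■■■■■■■     ┃[api]                  ░┃  
       ┃■■■■■■■■■■     ┃log_level = "/var/log" ░┃  
       ┃■■■■■■■■■■     ┃buffer_size = "producti░┃  
       ┃■■■■■■■■■■     ┃max_connections = "utf-░┃  
       ┃               ┃max_retries = 8080     ░┃  
       ┃               ┃secret_key = "info"    ░┃  
       ┃               ┃timeout = "utf-8"      ▼┃  
       ┗━━━━━━━━━━━━━━━┗━━━━━━━━━━━━━━━━━━━━━━━━┛  
                                                   
                                                   
                                                   
                                                   


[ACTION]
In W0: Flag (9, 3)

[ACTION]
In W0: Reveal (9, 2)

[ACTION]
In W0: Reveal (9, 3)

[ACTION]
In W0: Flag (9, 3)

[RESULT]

                       ┏━━━━━━━━━━━━━━━━━━━━━━━━┓  
                       ┃ FileEditor             ┃  
                       ┠────────────────────────┨  
       ┏━━━━━━━━━━━━━━━┃█logging]              ▲┃  
       ┃ Minesweeper   ┃# logging configuration█┃  
       ┠───────────────┃max_connections = "/var░┃  
       ┃■■■■■■■■■■     ┃log_level = 100        ░┃  
       ┃■■■■■■■■■■     ┃debug = 3306           ░┃  
       ┃■■■■■■■■■■     ┃port = 100             ░┃  
       ┃■■■■■■■■■■     ┃retry_count = 30       ░┃  
       ┃■■■■■■■■■■     ┃host = "0.0.0.0"       ░┃  
       ┃111■■■■■■■     ┃                       ░┃  
       ┃  2■■■■■■■     ┃[api]                  ░┃  
       ┃  1■■■■■■■     ┃log_level = "/var/log" ░┃  
       ┃  11111211     ┃buffer_size = "producti░┃  
       ┃               ┃max_connections = "utf-░┃  
       ┃               ┃max_retries = 8080     ░┃  
       ┃               ┃secret_key = "info"    ░┃  
       ┃               ┃timeout = "utf-8"      ▼┃  
       ┗━━━━━━━━━━━━━━━┗━━━━━━━━━━━━━━━━━━━━━━━━┛  
                                                   
                                                   
                                                   
                                                   


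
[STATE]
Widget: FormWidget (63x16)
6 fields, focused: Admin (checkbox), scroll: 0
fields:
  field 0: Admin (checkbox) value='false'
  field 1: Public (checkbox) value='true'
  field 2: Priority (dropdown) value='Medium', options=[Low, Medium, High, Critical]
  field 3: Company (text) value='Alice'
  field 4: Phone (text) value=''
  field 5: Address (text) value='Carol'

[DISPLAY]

> Admin:      [ ]                                              
  Public:     [x]                                              
  Priority:   [Medium                                        ▼]
  Company:    [Alice                                          ]
  Phone:      [                                               ]
  Address:    [Carol                                          ]
                                                               
                                                               
                                                               
                                                               
                                                               
                                                               
                                                               
                                                               
                                                               
                                                               


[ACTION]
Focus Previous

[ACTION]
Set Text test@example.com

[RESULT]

  Admin:      [ ]                                              
  Public:     [x]                                              
  Priority:   [Medium                                        ▼]
  Company:    [Alice                                          ]
  Phone:      [                                               ]
> Address:    [test@example.com                               ]
                                                               
                                                               
                                                               
                                                               
                                                               
                                                               
                                                               
                                                               
                                                               
                                                               


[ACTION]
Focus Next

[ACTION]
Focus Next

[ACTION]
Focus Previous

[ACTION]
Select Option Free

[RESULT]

> Admin:      [ ]                                              
  Public:     [x]                                              
  Priority:   [Medium                                        ▼]
  Company:    [Alice                                          ]
  Phone:      [                                               ]
  Address:    [test@example.com                               ]
                                                               
                                                               
                                                               
                                                               
                                                               
                                                               
                                                               
                                                               
                                                               
                                                               


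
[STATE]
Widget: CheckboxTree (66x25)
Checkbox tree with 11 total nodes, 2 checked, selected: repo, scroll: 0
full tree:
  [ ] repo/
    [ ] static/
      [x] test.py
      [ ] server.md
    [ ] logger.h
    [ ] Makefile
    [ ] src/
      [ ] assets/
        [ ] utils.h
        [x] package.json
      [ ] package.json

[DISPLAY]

>[-] repo/                                                        
   [-] static/                                                    
     [x] test.py                                                  
     [ ] server.md                                                
   [ ] logger.h                                                   
   [ ] Makefile                                                   
   [-] src/                                                       
     [-] assets/                                                  
       [ ] utils.h                                                
       [x] package.json                                           
     [ ] package.json                                             
                                                                  
                                                                  
                                                                  
                                                                  
                                                                  
                                                                  
                                                                  
                                                                  
                                                                  
                                                                  
                                                                  
                                                                  
                                                                  
                                                                  


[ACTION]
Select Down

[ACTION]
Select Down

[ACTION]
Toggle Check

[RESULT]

 [-] repo/                                                        
   [ ] static/                                                    
>    [ ] test.py                                                  
     [ ] server.md                                                
   [ ] logger.h                                                   
   [ ] Makefile                                                   
   [-] src/                                                       
     [-] assets/                                                  
       [ ] utils.h                                                
       [x] package.json                                           
     [ ] package.json                                             
                                                                  
                                                                  
                                                                  
                                                                  
                                                                  
                                                                  
                                                                  
                                                                  
                                                                  
                                                                  
                                                                  
                                                                  
                                                                  
                                                                  


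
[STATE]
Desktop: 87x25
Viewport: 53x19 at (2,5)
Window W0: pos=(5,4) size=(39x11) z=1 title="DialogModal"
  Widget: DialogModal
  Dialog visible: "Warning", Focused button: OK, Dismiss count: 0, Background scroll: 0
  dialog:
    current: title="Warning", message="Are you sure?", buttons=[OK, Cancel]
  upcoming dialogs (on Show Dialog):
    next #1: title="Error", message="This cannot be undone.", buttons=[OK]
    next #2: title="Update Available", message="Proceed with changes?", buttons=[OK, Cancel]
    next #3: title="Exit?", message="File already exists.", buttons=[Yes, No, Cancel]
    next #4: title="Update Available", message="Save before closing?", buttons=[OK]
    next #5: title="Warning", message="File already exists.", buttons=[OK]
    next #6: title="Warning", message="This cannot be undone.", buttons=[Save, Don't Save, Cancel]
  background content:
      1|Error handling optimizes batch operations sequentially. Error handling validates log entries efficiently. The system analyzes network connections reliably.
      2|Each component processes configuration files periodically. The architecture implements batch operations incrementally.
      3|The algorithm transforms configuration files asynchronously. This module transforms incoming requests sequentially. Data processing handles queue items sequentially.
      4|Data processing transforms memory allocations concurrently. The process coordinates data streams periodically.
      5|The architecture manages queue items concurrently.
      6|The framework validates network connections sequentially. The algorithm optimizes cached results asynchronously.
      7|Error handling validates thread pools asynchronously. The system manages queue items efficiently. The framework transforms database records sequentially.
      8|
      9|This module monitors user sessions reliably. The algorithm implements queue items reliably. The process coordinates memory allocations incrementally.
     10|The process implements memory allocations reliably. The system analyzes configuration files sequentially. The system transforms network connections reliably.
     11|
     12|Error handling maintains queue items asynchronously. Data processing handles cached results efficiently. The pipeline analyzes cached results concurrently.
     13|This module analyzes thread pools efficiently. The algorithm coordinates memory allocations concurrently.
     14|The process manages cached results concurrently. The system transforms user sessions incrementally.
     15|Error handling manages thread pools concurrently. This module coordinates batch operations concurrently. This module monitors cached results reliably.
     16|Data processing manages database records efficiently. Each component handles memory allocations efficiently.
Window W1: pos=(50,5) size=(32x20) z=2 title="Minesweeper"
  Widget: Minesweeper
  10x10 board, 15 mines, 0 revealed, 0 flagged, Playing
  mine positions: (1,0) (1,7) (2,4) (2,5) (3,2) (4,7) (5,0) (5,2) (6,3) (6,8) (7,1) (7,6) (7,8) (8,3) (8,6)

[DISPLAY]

   ┃ DialogModal                         ┃      ┏━━━━
   ┠─────────────────────────────────────┨      ┃ Min
   ┃Error handling optimizes batch operat┃      ┠────
   ┃Each compo┌───────────────┐nfiguratio┃      ┃■■■■
   ┃The algori│    Warning    │nfiguratio┃      ┃■■■■
   ┃Data proce│ Are you sure? │memory all┃      ┃■■■■
   ┃The archit│ [OK]  Cancel  │eue items ┃      ┃■■■■
   ┃The framew└───────────────┘work conne┃      ┃■■■■
   ┃Error handling validates thread pools┃      ┃■■■■
   ┗━━━━━━━━━━━━━━━━━━━━━━━━━━━━━━━━━━━━━┛      ┃■■■■
                                                ┃■■■■
                                                ┃■■■■
                                                ┃■■■■
                                                ┃    
                                                ┃    
                                                ┃    
                                                ┃    
                                                ┃    
                                                ┃    


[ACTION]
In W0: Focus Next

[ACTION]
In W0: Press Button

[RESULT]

   ┃ DialogModal                         ┃      ┏━━━━
   ┠─────────────────────────────────────┨      ┃ Min
   ┃Error handling optimizes batch operat┃      ┠────
   ┃Each component processes configuratio┃      ┃■■■■
   ┃The algorithm transforms configuratio┃      ┃■■■■
   ┃Data processing transforms memory all┃      ┃■■■■
   ┃The architecture manages queue items ┃      ┃■■■■
   ┃The framework validates network conne┃      ┃■■■■
   ┃Error handling validates thread pools┃      ┃■■■■
   ┗━━━━━━━━━━━━━━━━━━━━━━━━━━━━━━━━━━━━━┛      ┃■■■■
                                                ┃■■■■
                                                ┃■■■■
                                                ┃■■■■
                                                ┃    
                                                ┃    
                                                ┃    
                                                ┃    
                                                ┃    
                                                ┃    


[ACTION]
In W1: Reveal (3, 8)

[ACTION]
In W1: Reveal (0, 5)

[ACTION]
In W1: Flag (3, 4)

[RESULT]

   ┃ DialogModal                         ┃      ┏━━━━
   ┠─────────────────────────────────────┨      ┃ Min
   ┃Error handling optimizes batch operat┃      ┠────
   ┃Each component processes configuratio┃      ┃■1  
   ┃The algorithm transforms configuratio┃      ┃■1 1
   ┃Data processing transforms memory all┃      ┃■212
   ┃The architecture manages queue items ┃      ┃■■■■
   ┃The framework validates network conne┃      ┃■■■■
   ┃Error handling validates thread pools┃      ┃■■■■
   ┗━━━━━━━━━━━━━━━━━━━━━━━━━━━━━━━━━━━━━┛      ┃■■■■
                                                ┃■■■■
                                                ┃■■■■
                                                ┃■■■■
                                                ┃    
                                                ┃    
                                                ┃    
                                                ┃    
                                                ┃    
                                                ┃    


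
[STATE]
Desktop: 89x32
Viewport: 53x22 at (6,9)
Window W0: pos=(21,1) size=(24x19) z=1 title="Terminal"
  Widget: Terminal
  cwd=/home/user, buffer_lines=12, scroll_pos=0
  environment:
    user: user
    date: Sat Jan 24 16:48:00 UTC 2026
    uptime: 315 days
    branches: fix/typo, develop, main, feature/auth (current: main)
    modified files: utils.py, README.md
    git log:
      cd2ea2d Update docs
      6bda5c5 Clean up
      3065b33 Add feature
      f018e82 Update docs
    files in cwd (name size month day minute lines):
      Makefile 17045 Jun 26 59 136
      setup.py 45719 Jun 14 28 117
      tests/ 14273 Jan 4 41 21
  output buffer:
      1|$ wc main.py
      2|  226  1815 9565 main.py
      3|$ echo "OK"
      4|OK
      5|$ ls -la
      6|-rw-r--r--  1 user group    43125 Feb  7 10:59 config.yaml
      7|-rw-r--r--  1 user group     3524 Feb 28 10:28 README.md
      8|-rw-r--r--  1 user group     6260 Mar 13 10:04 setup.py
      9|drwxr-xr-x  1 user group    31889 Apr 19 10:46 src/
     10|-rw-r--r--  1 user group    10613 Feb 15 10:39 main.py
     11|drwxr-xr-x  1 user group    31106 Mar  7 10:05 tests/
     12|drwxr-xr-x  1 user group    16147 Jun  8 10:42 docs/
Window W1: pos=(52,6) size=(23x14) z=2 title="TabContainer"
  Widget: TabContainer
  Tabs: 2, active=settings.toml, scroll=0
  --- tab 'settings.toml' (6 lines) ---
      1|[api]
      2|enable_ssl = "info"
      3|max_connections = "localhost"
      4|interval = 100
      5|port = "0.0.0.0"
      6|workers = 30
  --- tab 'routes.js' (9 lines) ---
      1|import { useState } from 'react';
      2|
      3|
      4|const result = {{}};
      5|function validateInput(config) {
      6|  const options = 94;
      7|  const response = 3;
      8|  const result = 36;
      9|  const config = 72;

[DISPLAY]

               ┃-rw-r--r--  1 user gro┃       ┃[setti
               ┃-rw-r--r--  1 user gro┃       ┃──────
               ┃-rw-r--r--  1 user gro┃       ┃[api] 
               ┃drwxr-xr-x  1 user gro┃       ┃enable
               ┃-rw-r--r--  1 user gro┃       ┃max_co
               ┃drwxr-xr-x  1 user gro┃       ┃interv
               ┃drwxr-xr-x  1 user gro┃       ┃port =
               ┃$ █                   ┃       ┃worker
               ┃                      ┃       ┃      
               ┃                      ┃       ┃      
               ┗━━━━━━━━━━━━━━━━━━━━━━┛       ┗━━━━━━
                                                     
                                                     
                                                     
                                                     
                                                     
                                                     
                                                     
                                                     
                                                     
                                                     
                                                     


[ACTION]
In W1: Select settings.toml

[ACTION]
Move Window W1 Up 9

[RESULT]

               ┃-rw-r--r--  1 user gro┃       ┃port =
               ┃-rw-r--r--  1 user gro┃       ┃worker
               ┃-rw-r--r--  1 user gro┃       ┃      
               ┃drwxr-xr-x  1 user gro┃       ┃      
               ┃-rw-r--r--  1 user gro┃       ┗━━━━━━
               ┃drwxr-xr-x  1 user gro┃              
               ┃drwxr-xr-x  1 user gro┃              
               ┃$ █                   ┃              
               ┃                      ┃              
               ┃                      ┃              
               ┗━━━━━━━━━━━━━━━━━━━━━━┛              
                                                     
                                                     
                                                     
                                                     
                                                     
                                                     
                                                     
                                                     
                                                     
                                                     
                                                     


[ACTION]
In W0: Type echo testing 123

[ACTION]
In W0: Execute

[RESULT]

               ┃-rw-r--r--  1 user gro┃       ┃port =
               ┃-rw-r--r--  1 user gro┃       ┃worker
               ┃-rw-r--r--  1 user gro┃       ┃      
               ┃drwxr-xr-x  1 user gro┃       ┃      
               ┃-rw-r--r--  1 user gro┃       ┗━━━━━━
               ┃drwxr-xr-x  1 user gro┃              
               ┃drwxr-xr-x  1 user gro┃              
               ┃$ echo testing 123    ┃              
               ┃testing 123           ┃              
               ┃$ █                   ┃              
               ┗━━━━━━━━━━━━━━━━━━━━━━┛              
                                                     
                                                     
                                                     
                                                     
                                                     
                                                     
                                                     
                                                     
                                                     
                                                     
                                                     


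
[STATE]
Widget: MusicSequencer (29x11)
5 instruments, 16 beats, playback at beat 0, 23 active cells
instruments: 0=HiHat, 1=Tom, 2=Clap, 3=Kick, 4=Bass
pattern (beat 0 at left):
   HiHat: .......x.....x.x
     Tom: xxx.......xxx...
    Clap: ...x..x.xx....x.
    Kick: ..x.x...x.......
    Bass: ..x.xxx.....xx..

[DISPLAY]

      ▼123456789012345       
 HiHat·······█·····█·█       
   Tom███·······███···       
  Clap···█··█·██····█·       
  Kick··█·█···█·······       
  Bass··█·███·····██··       
                             
                             
                             
                             
                             


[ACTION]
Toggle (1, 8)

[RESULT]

      ▼123456789012345       
 HiHat·······█·····█·█       
   Tom███·····█·███···       
  Clap···█··█·██····█·       
  Kick··█·█···█·······       
  Bass··█·███·····██··       
                             
                             
                             
                             
                             


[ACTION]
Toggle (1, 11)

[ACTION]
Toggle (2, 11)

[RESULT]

      ▼123456789012345       
 HiHat·······█·····█·█       
   Tom███·····█·█·█···       
  Clap···█··█·██·█··█·       
  Kick··█·█···█·······       
  Bass··█·███·····██··       
                             
                             
                             
                             
                             


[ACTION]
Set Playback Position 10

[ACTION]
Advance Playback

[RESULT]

      01234567890▼2345       
 HiHat·······█·····█·█       
   Tom███·····█·█·█···       
  Clap···█··█·██·█··█·       
  Kick··█·█···█·······       
  Bass··█·███·····██··       
                             
                             
                             
                             
                             


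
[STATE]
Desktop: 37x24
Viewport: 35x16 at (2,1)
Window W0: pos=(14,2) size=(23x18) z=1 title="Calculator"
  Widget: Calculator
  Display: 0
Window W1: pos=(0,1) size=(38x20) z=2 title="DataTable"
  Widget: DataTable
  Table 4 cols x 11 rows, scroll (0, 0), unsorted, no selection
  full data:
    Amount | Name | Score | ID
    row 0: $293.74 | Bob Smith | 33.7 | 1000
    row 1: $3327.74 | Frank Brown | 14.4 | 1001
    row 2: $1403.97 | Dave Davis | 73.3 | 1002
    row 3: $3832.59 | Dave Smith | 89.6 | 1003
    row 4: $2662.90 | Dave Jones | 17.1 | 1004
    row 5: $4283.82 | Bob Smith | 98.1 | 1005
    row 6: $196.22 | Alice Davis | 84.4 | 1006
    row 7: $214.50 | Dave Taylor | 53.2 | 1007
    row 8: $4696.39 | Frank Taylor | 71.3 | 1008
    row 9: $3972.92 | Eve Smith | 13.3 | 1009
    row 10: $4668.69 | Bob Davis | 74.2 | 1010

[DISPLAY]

━━━━━━━━━━━━━━━━━━━━━━━━━━━━━━━━━━━
DataTable                          
───────────────────────────────────
mount  │Name        │Score│ID      
───────┼────────────┼─────┼────    
293.74 │Bob Smith   │33.7 │1000    
3327.74│Frank Brown │14.4 │1001    
1403.97│Dave Davis  │73.3 │1002    
3832.59│Dave Smith  │89.6 │1003    
2662.90│Dave Jones  │17.1 │1004    
4283.82│Bob Smith   │98.1 │1005    
196.22 │Alice Davis │84.4 │1006    
214.50 │Dave Taylor │53.2 │1007    
4696.39│Frank Taylor│71.3 │1008    
3972.92│Eve Smith   │13.3 │1009    
4668.69│Bob Davis   │74.2 │1010    


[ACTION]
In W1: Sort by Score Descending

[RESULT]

━━━━━━━━━━━━━━━━━━━━━━━━━━━━━━━━━━━
DataTable                          
───────────────────────────────────
mount  │Name        │Scor▼│ID      
───────┼────────────┼─────┼────    
4283.82│Bob Smith   │98.1 │1005    
3832.59│Dave Smith  │89.6 │1003    
196.22 │Alice Davis │84.4 │1006    
4668.69│Bob Davis   │74.2 │1010    
1403.97│Dave Davis  │73.3 │1002    
4696.39│Frank Taylor│71.3 │1008    
214.50 │Dave Taylor │53.2 │1007    
293.74 │Bob Smith   │33.7 │1000    
2662.90│Dave Jones  │17.1 │1004    
3327.74│Frank Brown │14.4 │1001    
3972.92│Eve Smith   │13.3 │1009    


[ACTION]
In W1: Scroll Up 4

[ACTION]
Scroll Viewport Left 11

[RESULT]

┏━━━━━━━━━━━━━━━━━━━━━━━━━━━━━━━━━━
┃ DataTable                        
┠──────────────────────────────────
┃Amount  │Name        │Scor▼│ID    
┃────────┼────────────┼─────┼────  
┃$4283.82│Bob Smith   │98.1 │1005  
┃$3832.59│Dave Smith  │89.6 │1003  
┃$196.22 │Alice Davis │84.4 │1006  
┃$4668.69│Bob Davis   │74.2 │1010  
┃$1403.97│Dave Davis  │73.3 │1002  
┃$4696.39│Frank Taylor│71.3 │1008  
┃$214.50 │Dave Taylor │53.2 │1007  
┃$293.74 │Bob Smith   │33.7 │1000  
┃$2662.90│Dave Jones  │17.1 │1004  
┃$3327.74│Frank Brown │14.4 │1001  
┃$3972.92│Eve Smith   │13.3 │1009  


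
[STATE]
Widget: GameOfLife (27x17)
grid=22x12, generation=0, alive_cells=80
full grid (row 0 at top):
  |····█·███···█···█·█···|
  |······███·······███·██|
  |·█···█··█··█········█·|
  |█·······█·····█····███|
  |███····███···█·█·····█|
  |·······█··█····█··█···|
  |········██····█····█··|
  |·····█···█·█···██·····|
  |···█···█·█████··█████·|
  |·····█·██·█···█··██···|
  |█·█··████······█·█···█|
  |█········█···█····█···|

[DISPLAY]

Gen: 0                     
····█·███···█···█·█···     
······███·······███·██     
·█···█··█··█········█·     
█·······█·····█····███     
███····███···█·█·····█     
·······█··█····█··█···     
········██····█····█··     
·····█···█·█···██·····     
···█···█·█████··█████·     
·····█·██·█···█··██···     
█·█··████······█·█···█     
█········█···█····█···     
                           
                           
                           
                           


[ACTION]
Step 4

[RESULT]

Gen: 4                     
···················███     
·······████··········█     
······██··█······██·██     
··················█···     
█·····██·██····█·█····     
██····█···█··██·█·····     
·······██·····█·······     
········██····█···█···     
··················█···     
···███···········█····     
····██·█········█·····     
·····███··············     
                           
                           
                           
                           


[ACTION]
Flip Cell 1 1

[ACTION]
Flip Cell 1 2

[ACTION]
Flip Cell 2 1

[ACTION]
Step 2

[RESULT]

Gen: 6                     
··········█···········     
·██···█···█······██···     
·██···█····█········█·     
█·█········█··········     
██····██···█·██···█···     
██····█···█··█··██····     
······█······███······     
·······█·█············     
····█████········██···     
···█·██··········██···     
···█···█··············     
····█·█···············     
                           
                           
                           
                           


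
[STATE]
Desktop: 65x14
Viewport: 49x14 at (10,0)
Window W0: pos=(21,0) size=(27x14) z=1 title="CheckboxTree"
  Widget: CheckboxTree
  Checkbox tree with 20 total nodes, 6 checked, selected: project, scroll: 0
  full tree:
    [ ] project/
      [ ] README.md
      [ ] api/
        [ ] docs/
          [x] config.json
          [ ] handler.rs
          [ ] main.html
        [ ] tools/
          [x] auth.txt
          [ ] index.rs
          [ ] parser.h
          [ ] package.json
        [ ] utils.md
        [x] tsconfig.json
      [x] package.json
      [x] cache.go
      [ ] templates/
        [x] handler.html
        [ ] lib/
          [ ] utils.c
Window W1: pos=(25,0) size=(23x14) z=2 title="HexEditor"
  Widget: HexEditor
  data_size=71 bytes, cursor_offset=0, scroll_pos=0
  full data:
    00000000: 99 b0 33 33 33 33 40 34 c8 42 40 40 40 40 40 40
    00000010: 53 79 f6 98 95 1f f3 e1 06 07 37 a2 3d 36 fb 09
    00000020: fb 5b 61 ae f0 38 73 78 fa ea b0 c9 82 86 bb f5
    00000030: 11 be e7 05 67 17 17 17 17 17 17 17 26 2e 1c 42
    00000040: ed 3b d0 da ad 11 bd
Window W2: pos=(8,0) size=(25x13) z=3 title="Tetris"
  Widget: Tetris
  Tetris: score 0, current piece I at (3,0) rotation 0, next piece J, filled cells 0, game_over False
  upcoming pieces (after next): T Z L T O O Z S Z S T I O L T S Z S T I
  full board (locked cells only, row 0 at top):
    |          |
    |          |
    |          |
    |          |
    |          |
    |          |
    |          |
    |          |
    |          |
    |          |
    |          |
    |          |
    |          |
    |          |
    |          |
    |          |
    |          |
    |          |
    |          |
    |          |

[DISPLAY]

━━━━━━━━━━━━━━━━━━━━━━┓━━━━━━━━━━━━━━┓           
Tetris                ┃tor           ┃           
──────────────────────┨──────────────┨           
         │Next:       ┃0  99 b0 33 33┃           
         │█           ┃0  53 79 f6 98┃           
         │███         ┃0  fb 5b 61 ae┃           
         │            ┃0  11 be e7 05┃           
         │            ┃0  ed 3b d0 da┃           
         │            ┃              ┃           
         │Score:      ┃              ┃           
         │0           ┃              ┃           
         │            ┃              ┃           
━━━━━━━━━━━━━━━━━━━━━━┛              ┃           
           ┗━━━┗━━━━━━━━━━━━━━━━━━━━━┛           


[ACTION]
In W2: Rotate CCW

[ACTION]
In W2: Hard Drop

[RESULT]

━━━━━━━━━━━━━━━━━━━━━━┓━━━━━━━━━━━━━━┓           
Tetris                ┃tor           ┃           
──────────────────────┨──────────────┨           
         │Next:       ┃0  99 b0 33 33┃           
         │ ▒          ┃0  53 79 f6 98┃           
         │▒▒▒         ┃0  fb 5b 61 ae┃           
         │            ┃0  11 be e7 05┃           
         │            ┃0  ed 3b d0 da┃           
  █      │            ┃              ┃           
  █      │Score:      ┃              ┃           
  █      │0           ┃              ┃           
  █      │            ┃              ┃           
━━━━━━━━━━━━━━━━━━━━━━┛              ┃           
           ┗━━━┗━━━━━━━━━━━━━━━━━━━━━┛           
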